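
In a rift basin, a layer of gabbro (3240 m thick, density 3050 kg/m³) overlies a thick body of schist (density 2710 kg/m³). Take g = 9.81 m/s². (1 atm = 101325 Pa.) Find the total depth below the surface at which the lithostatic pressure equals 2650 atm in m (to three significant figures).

Pressure at base of upper layers: 3050×9.81×3240 = 9.694×10^7 Pa = 956.7 atm
Remaining pressure to be supplied by schist: 2.685×10^8 − 9.694×10^7 = 1.716×10^8 Pa
Additional depth in schist = 1.716×10^8 Pa / (2710 kg/m³ × 9.81 m/s²) = 6453.6 m
Total depth = 3240 m + 6453.6 m = 9693.6 m

9690 m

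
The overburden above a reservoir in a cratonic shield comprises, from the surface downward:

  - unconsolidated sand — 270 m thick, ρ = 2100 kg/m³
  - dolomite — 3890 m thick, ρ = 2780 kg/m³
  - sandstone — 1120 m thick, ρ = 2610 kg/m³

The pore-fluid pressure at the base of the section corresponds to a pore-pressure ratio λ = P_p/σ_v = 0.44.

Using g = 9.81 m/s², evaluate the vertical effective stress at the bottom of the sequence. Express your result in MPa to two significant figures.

Overburden (lithostatic) stress σ_v:
unconsolidated sand: 2100 kg/m³ × 9.81 m/s² × 270 m = 5.562×10^6 Pa = 5.562 MPa
dolomite: 2780 kg/m³ × 9.81 m/s² × 3890 m = 1.061×10^8 Pa = 106.1 MPa
sandstone: 2610 kg/m³ × 9.81 m/s² × 1120 m = 2.868×10^7 Pa = 28.68 MPa
Total = 5.562 + 106.1 + 28.68 = 140.33 MPa
Pore pressure P_p = λ·σ_v = 0.44 × 140.3 MPa = 61.74 MPa
Effective stress σ' = σ_v − P_p = 140.3 − 61.74 = 78.583 MPa

79 MPa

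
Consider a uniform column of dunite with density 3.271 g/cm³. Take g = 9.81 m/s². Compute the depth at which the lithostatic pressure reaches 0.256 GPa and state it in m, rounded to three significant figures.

h = P/(ρg) = 0.256 GPa / (3271 kg/m³ × 9.81 m/s²) = 2.560×10^8 Pa / 32089 Pa/m = 7977.9 m

7980 m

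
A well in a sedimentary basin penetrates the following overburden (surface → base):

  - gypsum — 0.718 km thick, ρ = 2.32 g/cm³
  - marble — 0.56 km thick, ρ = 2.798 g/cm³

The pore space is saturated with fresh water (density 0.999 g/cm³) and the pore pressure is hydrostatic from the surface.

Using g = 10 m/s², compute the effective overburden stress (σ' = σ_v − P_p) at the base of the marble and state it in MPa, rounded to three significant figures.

19.6 MPa

Overburden (lithostatic) stress σ_v:
gypsum: 2320 kg/m³ × 10 m/s² × 718 m = 1.666×10^7 Pa = 16.66 MPa
marble: 2798 kg/m³ × 10 m/s² × 560 m = 1.567×10^7 Pa = 15.67 MPa
Total = 16.66 + 15.67 = 32.326 MPa
Pore pressure P_p = 999 kg/m³ × 10 m/s² × 1278 m = 1.277×10^7 Pa = 12.77 MPa
Effective stress σ' = σ_v − P_p = 32.33 − 12.77 = 19.559 MPa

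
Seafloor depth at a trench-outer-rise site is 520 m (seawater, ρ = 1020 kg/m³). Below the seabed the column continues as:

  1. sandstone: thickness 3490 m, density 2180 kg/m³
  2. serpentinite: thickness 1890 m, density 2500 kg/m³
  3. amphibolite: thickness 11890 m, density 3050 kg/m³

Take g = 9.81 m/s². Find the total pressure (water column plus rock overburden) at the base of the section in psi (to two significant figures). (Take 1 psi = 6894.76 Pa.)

70000 psi

seawater: 1020 kg/m³ × 9.81 m/s² × 520 m = 5.203×10^6 Pa = 754.7 psi
sandstone: 2180 kg/m³ × 9.81 m/s² × 3490 m = 7.464×10^7 Pa = 10825 psi
serpentinite: 2500 kg/m³ × 9.81 m/s² × 1890 m = 4.635×10^7 Pa = 6723 psi
amphibolite: 3050 kg/m³ × 9.81 m/s² × 11890 m = 3.558×10^8 Pa = 51598 psi
Total = 754.7 + 10825 + 6723 + 51598 = 69900 psi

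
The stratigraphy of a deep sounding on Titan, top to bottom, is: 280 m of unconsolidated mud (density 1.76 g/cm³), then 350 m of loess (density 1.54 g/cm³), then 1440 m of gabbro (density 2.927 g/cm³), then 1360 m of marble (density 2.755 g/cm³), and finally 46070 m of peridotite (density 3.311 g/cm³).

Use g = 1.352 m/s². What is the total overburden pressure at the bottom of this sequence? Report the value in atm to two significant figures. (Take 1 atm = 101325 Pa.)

2200 atm

unconsolidated mud: 1760 kg/m³ × 1.352 m/s² × 280 m = 6.663×10^5 Pa = 6.576 atm
loess: 1540 kg/m³ × 1.352 m/s² × 350 m = 7.287×10^5 Pa = 7.192 atm
gabbro: 2927 kg/m³ × 1.352 m/s² × 1440 m = 5.699×10^6 Pa = 56.24 atm
marble: 2755 kg/m³ × 1.352 m/s² × 1360 m = 5.066×10^6 Pa = 49.99 atm
peridotite: 3311 kg/m³ × 1.352 m/s² × 46070 m = 2.062×10^8 Pa = 2035 atm
Total = 6.576 + 7.192 + 56.24 + 49.99 + 2035 = 2155.3 atm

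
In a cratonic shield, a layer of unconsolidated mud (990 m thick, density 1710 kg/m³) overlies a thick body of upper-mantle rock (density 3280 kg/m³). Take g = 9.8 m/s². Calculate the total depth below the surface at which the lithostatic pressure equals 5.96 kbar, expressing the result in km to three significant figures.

Pressure at base of upper layers: 1710×9.8×990 = 1.659×10^7 Pa = 0.1659 kbar
Remaining pressure to be supplied by upper-mantle rock: 5.960×10^8 − 1.659×10^7 = 5.794×10^8 Pa
Additional depth in upper-mantle rock = 5.794×10^8 Pa / (3280 kg/m³ × 9.8 m/s²) = 18025 m
Total depth = 990 m + 18025 m = 19015 m
= 19.015 km

19.0 km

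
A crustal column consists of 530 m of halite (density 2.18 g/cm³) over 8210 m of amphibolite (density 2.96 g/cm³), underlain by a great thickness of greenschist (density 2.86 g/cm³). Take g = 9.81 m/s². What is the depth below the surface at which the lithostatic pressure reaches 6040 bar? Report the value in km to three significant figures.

21.4 km

Pressure at base of upper layers: 2180×9.81×530 + 2960×9.81×8210 = 2.497×10^8 Pa = 2497 bar
Remaining pressure to be supplied by greenschist: 6.040×10^8 − 2.497×10^8 = 3.543×10^8 Pa
Additional depth in greenschist = 3.543×10^8 Pa / (2860 kg/m³ × 9.81 m/s²) = 12627 m
Total depth = 8740 m + 12627 m = 21367 m
= 21.367 km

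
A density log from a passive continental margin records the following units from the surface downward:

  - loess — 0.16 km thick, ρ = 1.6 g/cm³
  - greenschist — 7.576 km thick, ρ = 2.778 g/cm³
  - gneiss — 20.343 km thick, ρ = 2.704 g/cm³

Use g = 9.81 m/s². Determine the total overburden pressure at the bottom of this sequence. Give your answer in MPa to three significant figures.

749 MPa

loess: 1600 kg/m³ × 9.81 m/s² × 160 m = 2.511×10^6 Pa = 2.511 MPa
greenschist: 2778 kg/m³ × 9.81 m/s² × 7576 m = 2.065×10^8 Pa = 206.5 MPa
gneiss: 2704 kg/m³ × 9.81 m/s² × 20343 m = 5.396×10^8 Pa = 539.6 MPa
Total = 2.511 + 206.5 + 539.6 = 748.60 MPa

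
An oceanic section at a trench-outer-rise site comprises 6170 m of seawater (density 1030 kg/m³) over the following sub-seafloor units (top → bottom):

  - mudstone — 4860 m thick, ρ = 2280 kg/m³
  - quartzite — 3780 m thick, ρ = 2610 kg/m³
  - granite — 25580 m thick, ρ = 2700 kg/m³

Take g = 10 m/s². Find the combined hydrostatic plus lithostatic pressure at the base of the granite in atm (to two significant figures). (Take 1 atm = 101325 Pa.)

seawater: 1030 kg/m³ × 10 m/s² × 6170 m = 6.355×10^7 Pa = 627.2 atm
mudstone: 2280 kg/m³ × 10 m/s² × 4860 m = 1.108×10^8 Pa = 1094 atm
quartzite: 2610 kg/m³ × 10 m/s² × 3780 m = 9.866×10^7 Pa = 973.7 atm
granite: 2700 kg/m³ × 10 m/s² × 25580 m = 6.907×10^8 Pa = 6816 atm
Total = 627.2 + 1094 + 973.7 + 6816 = 9510.8 atm

9500 atm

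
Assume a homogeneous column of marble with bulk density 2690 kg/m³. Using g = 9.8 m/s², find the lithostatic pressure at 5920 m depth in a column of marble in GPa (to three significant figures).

0.156 GPa

marble: 2690 kg/m³ × 9.8 m/s² × 5920 m = 1.561×10^8 Pa = 0.1561 GPa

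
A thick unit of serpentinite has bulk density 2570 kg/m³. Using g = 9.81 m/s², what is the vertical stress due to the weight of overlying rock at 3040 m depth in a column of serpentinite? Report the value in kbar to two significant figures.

serpentinite: 2570 kg/m³ × 9.81 m/s² × 3040 m = 7.664×10^7 Pa = 0.7664 kbar

0.77 kbar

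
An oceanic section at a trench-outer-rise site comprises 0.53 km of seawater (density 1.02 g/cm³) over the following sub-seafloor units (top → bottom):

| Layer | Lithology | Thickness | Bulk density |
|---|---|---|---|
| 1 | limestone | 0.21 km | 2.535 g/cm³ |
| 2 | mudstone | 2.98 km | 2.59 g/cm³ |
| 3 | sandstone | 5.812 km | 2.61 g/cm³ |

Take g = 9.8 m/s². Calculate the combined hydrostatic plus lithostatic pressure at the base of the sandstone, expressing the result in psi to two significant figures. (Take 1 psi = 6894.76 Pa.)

34000 psi

seawater: 1020 kg/m³ × 9.8 m/s² × 530 m = 5.298×10^6 Pa = 768.4 psi
limestone: 2535 kg/m³ × 9.8 m/s² × 210 m = 5.217×10^6 Pa = 756.7 psi
mudstone: 2590 kg/m³ × 9.8 m/s² × 2980 m = 7.564×10^7 Pa = 10970 psi
sandstone: 2610 kg/m³ × 9.8 m/s² × 5812 m = 1.487×10^8 Pa = 21561 psi
Total = 768.4 + 756.7 + 10970 + 21561 = 34057 psi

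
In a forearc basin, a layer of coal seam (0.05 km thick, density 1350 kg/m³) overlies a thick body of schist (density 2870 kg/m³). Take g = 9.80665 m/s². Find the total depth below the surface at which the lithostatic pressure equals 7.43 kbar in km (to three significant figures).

Pressure at base of upper layers: 1350×9.80665×50 = 6.619×10^5 Pa = 6.619×10^-3 kbar
Remaining pressure to be supplied by schist: 7.430×10^8 − 6.619×10^5 = 7.423×10^8 Pa
Additional depth in schist = 7.423×10^8 Pa / (2870 kg/m³ × 9.80665 m/s²) = 26375 m
Total depth = 50 m + 26375 m = 26425 m
= 26.425 km

26.4 km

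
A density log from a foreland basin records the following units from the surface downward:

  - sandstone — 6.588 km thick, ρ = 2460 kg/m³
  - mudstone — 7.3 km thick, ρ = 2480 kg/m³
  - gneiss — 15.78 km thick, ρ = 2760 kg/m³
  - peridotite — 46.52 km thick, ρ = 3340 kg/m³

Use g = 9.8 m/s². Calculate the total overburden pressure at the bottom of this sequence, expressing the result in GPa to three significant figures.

2.29 GPa

sandstone: 2460 kg/m³ × 9.8 m/s² × 6588 m = 1.588×10^8 Pa = 0.1588 GPa
mudstone: 2480 kg/m³ × 9.8 m/s² × 7300 m = 1.774×10^8 Pa = 0.1774 GPa
gneiss: 2760 kg/m³ × 9.8 m/s² × 15780 m = 4.268×10^8 Pa = 0.4268 GPa
peridotite: 3340 kg/m³ × 9.8 m/s² × 46520 m = 1.523×10^9 Pa = 1.523 GPa
Total = 0.1588 + 0.1774 + 0.4268 + 1.523 = 2.2858 GPa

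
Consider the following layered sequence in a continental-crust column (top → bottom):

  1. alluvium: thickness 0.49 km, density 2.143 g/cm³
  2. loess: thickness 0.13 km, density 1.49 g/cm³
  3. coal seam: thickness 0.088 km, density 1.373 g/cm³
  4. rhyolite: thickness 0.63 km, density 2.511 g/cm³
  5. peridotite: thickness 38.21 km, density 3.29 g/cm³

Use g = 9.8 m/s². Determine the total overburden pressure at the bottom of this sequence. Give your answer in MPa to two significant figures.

alluvium: 2143 kg/m³ × 9.8 m/s² × 490 m = 1.029×10^7 Pa = 10.29 MPa
loess: 1490 kg/m³ × 9.8 m/s² × 130 m = 1.898×10^6 Pa = 1.898 MPa
coal seam: 1373 kg/m³ × 9.8 m/s² × 88 m = 1.184×10^6 Pa = 1.184 MPa
rhyolite: 2511 kg/m³ × 9.8 m/s² × 630 m = 1.550×10^7 Pa = 15.50 MPa
peridotite: 3290 kg/m³ × 9.8 m/s² × 38210 m = 1.232×10^9 Pa = 1232 MPa
Total = 10.29 + 1.898 + 1.184 + 15.50 + 1232 = 1260.8 MPa

1300 MPa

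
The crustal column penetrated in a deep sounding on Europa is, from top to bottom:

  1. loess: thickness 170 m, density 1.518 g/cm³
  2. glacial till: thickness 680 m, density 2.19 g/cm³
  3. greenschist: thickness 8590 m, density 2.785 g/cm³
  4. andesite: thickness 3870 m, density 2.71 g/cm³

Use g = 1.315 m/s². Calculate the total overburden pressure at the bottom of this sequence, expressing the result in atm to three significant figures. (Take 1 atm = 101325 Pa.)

469 atm

loess: 1518 kg/m³ × 1.315 m/s² × 170 m = 3.393×10^5 Pa = 3.349 atm
glacial till: 2190 kg/m³ × 1.315 m/s² × 680 m = 1.958×10^6 Pa = 19.33 atm
greenschist: 2785 kg/m³ × 1.315 m/s² × 8590 m = 3.146×10^7 Pa = 310.5 atm
andesite: 2710 kg/m³ × 1.315 m/s² × 3870 m = 1.379×10^7 Pa = 136.1 atm
Total = 3.349 + 19.33 + 310.5 + 136.1 = 469.26 atm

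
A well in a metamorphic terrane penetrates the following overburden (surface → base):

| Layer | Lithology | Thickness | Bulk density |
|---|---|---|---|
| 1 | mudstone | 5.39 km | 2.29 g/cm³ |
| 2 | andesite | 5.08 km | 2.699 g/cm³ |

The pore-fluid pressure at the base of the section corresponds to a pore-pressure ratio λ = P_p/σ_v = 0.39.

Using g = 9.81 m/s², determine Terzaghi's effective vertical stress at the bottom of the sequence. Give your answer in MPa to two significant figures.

Overburden (lithostatic) stress σ_v:
mudstone: 2290 kg/m³ × 9.81 m/s² × 5390 m = 1.211×10^8 Pa = 121.1 MPa
andesite: 2699 kg/m³ × 9.81 m/s² × 5080 m = 1.345×10^8 Pa = 134.5 MPa
Total = 121.1 + 134.5 = 255.59 MPa
Pore pressure P_p = λ·σ_v = 0.39 × 255.6 MPa = 99.68 MPa
Effective stress σ' = σ_v − P_p = 255.6 − 99.68 = 155.91 MPa

160 MPa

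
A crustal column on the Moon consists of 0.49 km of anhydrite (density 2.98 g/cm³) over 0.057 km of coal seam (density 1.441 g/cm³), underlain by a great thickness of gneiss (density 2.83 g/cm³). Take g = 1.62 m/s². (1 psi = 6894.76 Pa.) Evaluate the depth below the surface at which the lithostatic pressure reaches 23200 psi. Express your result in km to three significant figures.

Pressure at base of upper layers: 2980×1.62×490 + 1441×1.62×57 = 2.499×10^6 Pa = 362.4 psi
Remaining pressure to be supplied by gneiss: 1.600×10^8 − 2.499×10^6 = 1.575×10^8 Pa
Additional depth in gneiss = 1.575×10^8 Pa / (2830 kg/m³ × 1.62 m/s²) = 34345 m
Total depth = 547 m + 34345 m = 34892 m
= 34.892 km

34.9 km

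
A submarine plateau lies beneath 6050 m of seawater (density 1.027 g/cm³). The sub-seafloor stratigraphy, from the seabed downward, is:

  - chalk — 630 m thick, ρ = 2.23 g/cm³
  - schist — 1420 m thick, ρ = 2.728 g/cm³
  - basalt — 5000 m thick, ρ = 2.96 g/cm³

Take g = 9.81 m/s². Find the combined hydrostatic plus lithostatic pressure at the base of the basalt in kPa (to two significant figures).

260000 kPa

seawater: 1027 kg/m³ × 9.81 m/s² × 6050 m = 6.095×10^7 Pa = 60953 kPa
chalk: 2230 kg/m³ × 9.81 m/s² × 630 m = 1.378×10^7 Pa = 13782 kPa
schist: 2728 kg/m³ × 9.81 m/s² × 1420 m = 3.800×10^7 Pa = 38002 kPa
basalt: 2960 kg/m³ × 9.81 m/s² × 5000 m = 1.452×10^8 Pa = 1.452×10^5 kPa
Total = 60953 + 13782 + 38002 + 1.452×10^5 = 2.5792×10^5 kPa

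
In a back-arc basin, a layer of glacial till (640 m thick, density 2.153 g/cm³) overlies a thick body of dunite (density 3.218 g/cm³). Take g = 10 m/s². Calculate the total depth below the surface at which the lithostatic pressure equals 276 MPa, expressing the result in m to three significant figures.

8790 m

Pressure at base of upper layers: 2153×10×640 = 1.378×10^7 Pa = 13.78 MPa
Remaining pressure to be supplied by dunite: 2.760×10^8 − 1.378×10^7 = 2.622×10^8 Pa
Additional depth in dunite = 2.622×10^8 Pa / (3218 kg/m³ × 10 m/s²) = 8148.6 m
Total depth = 640 m + 8148.6 m = 8788.6 m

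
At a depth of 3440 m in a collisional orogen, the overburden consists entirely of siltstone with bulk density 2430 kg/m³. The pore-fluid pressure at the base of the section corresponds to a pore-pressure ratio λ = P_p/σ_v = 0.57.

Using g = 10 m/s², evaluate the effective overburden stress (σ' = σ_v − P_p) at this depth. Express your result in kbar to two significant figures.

0.36 kbar

Overburden (lithostatic) stress σ_v:
siltstone: 2430 kg/m³ × 10 m/s² × 3440 m = 8.359×10^7 Pa = 83.59 MPa
Pore pressure P_p = λ·σ_v = 0.57 × 83.59 MPa = 47.65 MPa
Effective stress σ' = σ_v − P_p = 83.59 − 47.65 = 35.945 MPa = 0.35945 kbar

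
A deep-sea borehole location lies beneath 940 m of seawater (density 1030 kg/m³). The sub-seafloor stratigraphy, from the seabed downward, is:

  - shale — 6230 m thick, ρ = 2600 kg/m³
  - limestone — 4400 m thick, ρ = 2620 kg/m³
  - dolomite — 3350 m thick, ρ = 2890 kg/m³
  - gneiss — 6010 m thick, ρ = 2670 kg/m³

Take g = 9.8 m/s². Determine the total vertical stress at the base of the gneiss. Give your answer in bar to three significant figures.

5330 bar

seawater: 1030 kg/m³ × 9.8 m/s² × 940 m = 9.488×10^6 Pa = 94.88 bar
shale: 2600 kg/m³ × 9.8 m/s² × 6230 m = 1.587×10^8 Pa = 1587 bar
limestone: 2620 kg/m³ × 9.8 m/s² × 4400 m = 1.130×10^8 Pa = 1130 bar
dolomite: 2890 kg/m³ × 9.8 m/s² × 3350 m = 9.488×10^7 Pa = 948.8 bar
gneiss: 2670 kg/m³ × 9.8 m/s² × 6010 m = 1.573×10^8 Pa = 1573 bar
Total = 94.88 + 1587 + 1130 + 948.8 + 1573 = 5333.4 bar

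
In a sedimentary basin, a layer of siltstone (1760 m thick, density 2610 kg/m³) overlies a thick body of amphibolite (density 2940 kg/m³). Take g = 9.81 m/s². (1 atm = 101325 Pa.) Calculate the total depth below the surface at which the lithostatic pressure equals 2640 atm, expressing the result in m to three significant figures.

Pressure at base of upper layers: 2610×9.81×1760 = 4.506×10^7 Pa = 444.7 atm
Remaining pressure to be supplied by amphibolite: 2.675×10^8 − 4.506×10^7 = 2.224×10^8 Pa
Additional depth in amphibolite = 2.224×10^8 Pa / (2940 kg/m³ × 9.81 m/s²) = 7712.3 m
Total depth = 1760 m + 7712.3 m = 9472.3 m

9470 m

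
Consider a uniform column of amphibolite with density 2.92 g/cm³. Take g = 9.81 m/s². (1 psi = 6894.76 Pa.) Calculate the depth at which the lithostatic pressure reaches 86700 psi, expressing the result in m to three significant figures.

20900 m

h = P/(ρg) = 86700 psi / (2920 kg/m³ × 9.81 m/s²) = 5.978×10^8 Pa / 28645 Pa/m = 20868 m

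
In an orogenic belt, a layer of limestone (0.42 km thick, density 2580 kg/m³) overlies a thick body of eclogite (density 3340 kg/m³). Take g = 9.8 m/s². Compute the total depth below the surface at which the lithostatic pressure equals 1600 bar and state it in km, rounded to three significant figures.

4.98 km

Pressure at base of upper layers: 2580×9.8×420 = 1.062×10^7 Pa = 106.2 bar
Remaining pressure to be supplied by eclogite: 1.600×10^8 − 1.062×10^7 = 1.494×10^8 Pa
Additional depth in eclogite = 1.494×10^8 Pa / (3340 kg/m³ × 9.8 m/s²) = 4563.8 m
Total depth = 420 m + 4563.8 m = 4983.8 m
= 4.9838 km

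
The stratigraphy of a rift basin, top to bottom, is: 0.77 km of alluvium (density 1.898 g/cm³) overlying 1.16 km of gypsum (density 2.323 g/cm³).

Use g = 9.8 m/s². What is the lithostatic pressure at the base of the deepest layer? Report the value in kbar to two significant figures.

0.41 kbar

alluvium: 1898 kg/m³ × 9.8 m/s² × 770 m = 1.432×10^7 Pa = 0.1432 kbar
gypsum: 2323 kg/m³ × 9.8 m/s² × 1160 m = 2.641×10^7 Pa = 0.2641 kbar
Total = 0.1432 + 0.2641 = 0.40730 kbar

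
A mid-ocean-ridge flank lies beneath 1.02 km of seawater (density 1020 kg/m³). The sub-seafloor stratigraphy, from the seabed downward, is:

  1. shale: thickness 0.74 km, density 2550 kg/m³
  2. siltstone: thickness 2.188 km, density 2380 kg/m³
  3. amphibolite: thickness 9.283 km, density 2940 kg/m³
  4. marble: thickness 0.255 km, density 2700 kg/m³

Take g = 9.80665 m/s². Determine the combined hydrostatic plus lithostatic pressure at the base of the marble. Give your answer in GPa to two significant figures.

seawater: 1020 kg/m³ × 9.80665 m/s² × 1020 m = 1.020×10^7 Pa = 0.01020 GPa
shale: 2550 kg/m³ × 9.80665 m/s² × 740 m = 1.851×10^7 Pa = 0.01851 GPa
siltstone: 2380 kg/m³ × 9.80665 m/s² × 2188 m = 5.107×10^7 Pa = 0.05107 GPa
amphibolite: 2940 kg/m³ × 9.80665 m/s² × 9283 m = 2.676×10^8 Pa = 0.2676 GPa
marble: 2700 kg/m³ × 9.80665 m/s² × 255 m = 6.752×10^6 Pa = 6.752×10^-3 GPa
Total = 0.01020 + 0.01851 + 0.05107 + 0.2676 + 6.752×10^-3 = 0.35417 GPa

0.35 GPa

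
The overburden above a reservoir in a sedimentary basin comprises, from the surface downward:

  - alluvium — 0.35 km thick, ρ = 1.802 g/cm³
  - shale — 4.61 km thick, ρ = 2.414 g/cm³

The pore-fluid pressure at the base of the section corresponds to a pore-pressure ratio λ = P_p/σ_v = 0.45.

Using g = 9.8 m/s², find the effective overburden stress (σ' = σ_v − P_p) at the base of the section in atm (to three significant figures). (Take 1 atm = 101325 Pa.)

626 atm

Overburden (lithostatic) stress σ_v:
alluvium: 1802 kg/m³ × 9.8 m/s² × 350 m = 6.181×10^6 Pa = 6.181 MPa
shale: 2414 kg/m³ × 9.8 m/s² × 4610 m = 1.091×10^8 Pa = 109.1 MPa
Total = 6.181 + 109.1 = 115.24 MPa
Pore pressure P_p = λ·σ_v = 0.45 × 115.2 MPa = 51.86 MPa
Effective stress σ' = σ_v − P_p = 115.2 − 51.86 = 63.382 MPa = 625.53 atm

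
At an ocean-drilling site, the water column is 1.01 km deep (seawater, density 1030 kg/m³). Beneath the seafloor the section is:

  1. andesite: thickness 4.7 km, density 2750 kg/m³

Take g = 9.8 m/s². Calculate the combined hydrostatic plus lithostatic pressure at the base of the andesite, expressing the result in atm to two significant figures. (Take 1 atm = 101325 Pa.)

1400 atm

seawater: 1030 kg/m³ × 9.8 m/s² × 1010 m = 1.019×10^7 Pa = 100.6 atm
andesite: 2750 kg/m³ × 9.8 m/s² × 4700 m = 1.267×10^8 Pa = 1250 atm
Total = 100.6 + 1250 = 1350.7 atm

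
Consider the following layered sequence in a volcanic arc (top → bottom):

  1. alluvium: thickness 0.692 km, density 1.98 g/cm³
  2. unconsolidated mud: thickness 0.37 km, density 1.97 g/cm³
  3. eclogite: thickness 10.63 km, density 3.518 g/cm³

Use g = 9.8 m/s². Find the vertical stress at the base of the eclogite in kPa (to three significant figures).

alluvium: 1980 kg/m³ × 9.8 m/s² × 692 m = 1.343×10^7 Pa = 13428 kPa
unconsolidated mud: 1970 kg/m³ × 9.8 m/s² × 370 m = 7.143×10^6 Pa = 7143 kPa
eclogite: 3518 kg/m³ × 9.8 m/s² × 10630 m = 3.665×10^8 Pa = 3.665×10^5 kPa
Total = 13428 + 7143 + 3.665×10^5 = 3.8705×10^5 kPa

387000 kPa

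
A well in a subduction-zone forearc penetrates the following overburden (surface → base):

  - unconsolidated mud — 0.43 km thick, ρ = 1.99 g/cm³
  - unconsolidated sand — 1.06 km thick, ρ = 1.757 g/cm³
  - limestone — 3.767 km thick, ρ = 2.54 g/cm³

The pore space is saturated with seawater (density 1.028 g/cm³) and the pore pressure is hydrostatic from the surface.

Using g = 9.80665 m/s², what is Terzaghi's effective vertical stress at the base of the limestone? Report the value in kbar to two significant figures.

Overburden (lithostatic) stress σ_v:
unconsolidated mud: 1990 kg/m³ × 9.80665 m/s² × 430 m = 8.392×10^6 Pa = 8.392 MPa
unconsolidated sand: 1757 kg/m³ × 9.80665 m/s² × 1060 m = 1.826×10^7 Pa = 18.26 MPa
limestone: 2540 kg/m³ × 9.80665 m/s² × 3767 m = 9.383×10^7 Pa = 93.83 MPa
Total = 8.392 + 18.26 + 93.83 = 120.49 MPa
Pore pressure P_p = 1028 kg/m³ × 9.80665 m/s² × 5257 m = 5.300×10^7 Pa = 53.00 MPa
Effective stress σ' = σ_v − P_p = 120.5 − 53.00 = 67.490 MPa = 0.67490 kbar

0.67 kbar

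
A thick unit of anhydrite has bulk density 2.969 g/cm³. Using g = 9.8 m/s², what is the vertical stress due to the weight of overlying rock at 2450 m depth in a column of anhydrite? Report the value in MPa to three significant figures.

anhydrite: 2969 kg/m³ × 9.8 m/s² × 2450 m = 7.129×10^7 Pa = 71.29 MPa

71.3 MPa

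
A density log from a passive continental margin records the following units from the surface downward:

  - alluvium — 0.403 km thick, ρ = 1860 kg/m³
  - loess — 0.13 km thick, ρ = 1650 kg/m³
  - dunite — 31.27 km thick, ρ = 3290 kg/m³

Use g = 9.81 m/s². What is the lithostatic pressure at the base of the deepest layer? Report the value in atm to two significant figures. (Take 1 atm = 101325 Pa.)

alluvium: 1860 kg/m³ × 9.81 m/s² × 403 m = 7.353×10^6 Pa = 72.57 atm
loess: 1650 kg/m³ × 9.81 m/s² × 130 m = 2.104×10^6 Pa = 20.77 atm
dunite: 3290 kg/m³ × 9.81 m/s² × 31270 m = 1.009×10^9 Pa = 9960 atm
Total = 72.57 + 20.77 + 9960 = 10054 atm

10000 atm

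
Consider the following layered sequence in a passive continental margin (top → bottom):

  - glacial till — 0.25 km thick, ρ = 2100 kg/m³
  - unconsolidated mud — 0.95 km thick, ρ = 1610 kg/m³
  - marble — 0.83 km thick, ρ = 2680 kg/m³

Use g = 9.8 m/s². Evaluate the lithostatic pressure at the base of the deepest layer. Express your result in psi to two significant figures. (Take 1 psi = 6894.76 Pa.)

6100 psi

glacial till: 2100 kg/m³ × 9.8 m/s² × 250 m = 5.145×10^6 Pa = 746.2 psi
unconsolidated mud: 1610 kg/m³ × 9.8 m/s² × 950 m = 1.499×10^7 Pa = 2174 psi
marble: 2680 kg/m³ × 9.8 m/s² × 830 m = 2.180×10^7 Pa = 3162 psi
Total = 746.2 + 2174 + 3162 = 6081.9 psi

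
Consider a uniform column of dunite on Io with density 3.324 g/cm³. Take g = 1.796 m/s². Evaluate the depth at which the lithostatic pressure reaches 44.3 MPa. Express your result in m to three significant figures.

h = P/(ρg) = 44.3 MPa / (3324 kg/m³ × 1.796 m/s²) = 4.430×10^7 Pa / 5969.9 Pa/m = 7420.6 m

7420 m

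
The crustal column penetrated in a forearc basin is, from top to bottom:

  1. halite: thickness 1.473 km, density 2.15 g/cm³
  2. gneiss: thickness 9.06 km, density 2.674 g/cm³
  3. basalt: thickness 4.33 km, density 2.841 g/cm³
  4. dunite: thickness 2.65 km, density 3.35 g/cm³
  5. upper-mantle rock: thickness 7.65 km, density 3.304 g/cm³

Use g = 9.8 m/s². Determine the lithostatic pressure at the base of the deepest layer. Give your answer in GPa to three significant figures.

0.724 GPa

halite: 2150 kg/m³ × 9.8 m/s² × 1473 m = 3.104×10^7 Pa = 0.03104 GPa
gneiss: 2674 kg/m³ × 9.8 m/s² × 9060 m = 2.374×10^8 Pa = 0.2374 GPa
basalt: 2841 kg/m³ × 9.8 m/s² × 4330 m = 1.206×10^8 Pa = 0.1206 GPa
dunite: 3350 kg/m³ × 9.8 m/s² × 2650 m = 8.700×10^7 Pa = 0.08700 GPa
upper-mantle rock: 3304 kg/m³ × 9.8 m/s² × 7650 m = 2.477×10^8 Pa = 0.2477 GPa
Total = 0.03104 + 0.2374 + 0.1206 + 0.08700 + 0.2477 = 0.72371 GPa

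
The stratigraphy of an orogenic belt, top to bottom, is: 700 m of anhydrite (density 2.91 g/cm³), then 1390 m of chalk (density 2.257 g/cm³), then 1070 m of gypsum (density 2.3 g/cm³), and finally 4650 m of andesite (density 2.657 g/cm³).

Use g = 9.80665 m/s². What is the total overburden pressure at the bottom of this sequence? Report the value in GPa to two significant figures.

0.20 GPa

anhydrite: 2910 kg/m³ × 9.80665 m/s² × 700 m = 1.998×10^7 Pa = 0.01998 GPa
chalk: 2257 kg/m³ × 9.80665 m/s² × 1390 m = 3.077×10^7 Pa = 0.03077 GPa
gypsum: 2300 kg/m³ × 9.80665 m/s² × 1070 m = 2.413×10^7 Pa = 0.02413 GPa
andesite: 2657 kg/m³ × 9.80665 m/s² × 4650 m = 1.212×10^8 Pa = 0.1212 GPa
Total = 0.01998 + 0.03077 + 0.02413 + 0.1212 = 0.19604 GPa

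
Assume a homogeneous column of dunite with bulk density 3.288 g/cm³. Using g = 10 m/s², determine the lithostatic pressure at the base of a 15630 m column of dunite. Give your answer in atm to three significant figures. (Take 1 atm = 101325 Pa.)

5070 atm

dunite: 3288 kg/m³ × 10 m/s² × 15630 m = 5.139×10^8 Pa = 5072 atm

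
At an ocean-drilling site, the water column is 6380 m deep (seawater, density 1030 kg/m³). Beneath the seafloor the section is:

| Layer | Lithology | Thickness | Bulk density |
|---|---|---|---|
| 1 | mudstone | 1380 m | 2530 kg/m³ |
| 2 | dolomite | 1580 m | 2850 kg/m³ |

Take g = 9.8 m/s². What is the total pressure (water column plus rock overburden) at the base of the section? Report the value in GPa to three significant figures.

seawater: 1030 kg/m³ × 9.8 m/s² × 6380 m = 6.440×10^7 Pa = 0.06440 GPa
mudstone: 2530 kg/m³ × 9.8 m/s² × 1380 m = 3.422×10^7 Pa = 0.03422 GPa
dolomite: 2850 kg/m³ × 9.8 m/s² × 1580 m = 4.413×10^7 Pa = 0.04413 GPa
Total = 0.06440 + 0.03422 + 0.04413 = 0.14274 GPa

0.143 GPa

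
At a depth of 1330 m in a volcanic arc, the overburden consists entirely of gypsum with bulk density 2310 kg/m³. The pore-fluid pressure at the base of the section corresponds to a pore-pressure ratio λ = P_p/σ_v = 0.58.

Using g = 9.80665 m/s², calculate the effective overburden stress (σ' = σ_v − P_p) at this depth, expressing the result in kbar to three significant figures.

Overburden (lithostatic) stress σ_v:
gypsum: 2310 kg/m³ × 9.80665 m/s² × 1330 m = 3.013×10^7 Pa = 30.13 MPa
Pore pressure P_p = λ·σ_v = 0.58 × 30.13 MPa = 17.47 MPa
Effective stress σ' = σ_v − P_p = 30.13 − 17.47 = 12.654 MPa = 0.12654 kbar

0.127 kbar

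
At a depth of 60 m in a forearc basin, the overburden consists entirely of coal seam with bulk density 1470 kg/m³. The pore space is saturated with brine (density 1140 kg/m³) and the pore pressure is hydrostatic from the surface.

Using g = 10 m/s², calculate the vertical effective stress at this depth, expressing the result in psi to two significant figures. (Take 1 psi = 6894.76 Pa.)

Overburden (lithostatic) stress σ_v:
coal seam: 1470 kg/m³ × 10 m/s² × 60 m = 8.820×10^5 Pa = 0.8820 MPa
Pore pressure P_p = 1140 kg/m³ × 10 m/s² × 60 m = 6.840×10^5 Pa = 0.6840 MPa
Effective stress σ' = σ_v − P_p = 0.8820 − 0.6840 = 0.19800 MPa = 28.717 psi

29 psi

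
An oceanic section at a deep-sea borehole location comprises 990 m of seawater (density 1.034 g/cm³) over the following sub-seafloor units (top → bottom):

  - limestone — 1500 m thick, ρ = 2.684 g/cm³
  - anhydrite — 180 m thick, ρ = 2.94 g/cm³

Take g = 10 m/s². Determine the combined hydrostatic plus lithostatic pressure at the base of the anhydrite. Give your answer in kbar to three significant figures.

seawater: 1034 kg/m³ × 10 m/s² × 990 m = 1.024×10^7 Pa = 0.1024 kbar
limestone: 2684 kg/m³ × 10 m/s² × 1500 m = 4.026×10^7 Pa = 0.4026 kbar
anhydrite: 2940 kg/m³ × 10 m/s² × 180 m = 5.292×10^6 Pa = 0.05292 kbar
Total = 0.1024 + 0.4026 + 0.05292 = 0.55789 kbar

0.558 kbar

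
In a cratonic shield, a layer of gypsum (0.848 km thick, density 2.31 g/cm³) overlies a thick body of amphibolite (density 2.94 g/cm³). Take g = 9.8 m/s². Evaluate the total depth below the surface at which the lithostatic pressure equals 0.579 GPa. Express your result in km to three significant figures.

20.3 km

Pressure at base of upper layers: 2310×9.8×848 = 1.920×10^7 Pa = 0.01920 GPa
Remaining pressure to be supplied by amphibolite: 5.790×10^8 − 1.920×10^7 = 5.598×10^8 Pa
Additional depth in amphibolite = 5.598×10^8 Pa / (2940 kg/m³ × 9.8 m/s²) = 19430 m
Total depth = 848 m + 19430 m = 20278 m
= 20.278 km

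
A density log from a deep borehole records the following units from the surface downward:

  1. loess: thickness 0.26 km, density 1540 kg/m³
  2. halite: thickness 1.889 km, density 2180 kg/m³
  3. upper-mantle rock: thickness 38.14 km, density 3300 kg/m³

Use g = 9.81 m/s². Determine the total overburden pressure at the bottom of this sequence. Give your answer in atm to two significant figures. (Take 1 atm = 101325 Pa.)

13000 atm

loess: 1540 kg/m³ × 9.81 m/s² × 260 m = 3.928×10^6 Pa = 38.77 atm
halite: 2180 kg/m³ × 9.81 m/s² × 1889 m = 4.040×10^7 Pa = 398.7 atm
upper-mantle rock: 3300 kg/m³ × 9.81 m/s² × 38140 m = 1.235×10^9 Pa = 12186 atm
Total = 38.77 + 398.7 + 12186 = 12623 atm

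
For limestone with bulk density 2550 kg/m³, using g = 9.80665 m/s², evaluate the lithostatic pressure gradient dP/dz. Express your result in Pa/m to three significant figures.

dP/dz = ρg = 2550 kg/m³ × 9.80665 m/s² = 25007 Pa/m

25000 Pa/m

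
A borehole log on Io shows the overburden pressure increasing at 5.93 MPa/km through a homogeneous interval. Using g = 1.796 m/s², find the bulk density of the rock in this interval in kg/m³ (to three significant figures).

ρ = (dP/dz)/g = 5.93 MPa/km / 1.796 m/s² = 5930.0 Pa/m / 1.796 m/s² = 3301.8 kg/m³

3300 kg/m³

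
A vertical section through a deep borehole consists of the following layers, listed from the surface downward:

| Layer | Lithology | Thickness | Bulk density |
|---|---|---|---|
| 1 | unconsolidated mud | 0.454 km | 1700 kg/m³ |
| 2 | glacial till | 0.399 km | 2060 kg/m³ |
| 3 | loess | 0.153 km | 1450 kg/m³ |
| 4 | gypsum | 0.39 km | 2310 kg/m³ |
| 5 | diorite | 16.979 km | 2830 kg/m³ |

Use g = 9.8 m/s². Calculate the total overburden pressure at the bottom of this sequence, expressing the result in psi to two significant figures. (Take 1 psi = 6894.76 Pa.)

72000 psi

unconsolidated mud: 1700 kg/m³ × 9.8 m/s² × 454 m = 7.564×10^6 Pa = 1097 psi
glacial till: 2060 kg/m³ × 9.8 m/s² × 399 m = 8.055×10^6 Pa = 1168 psi
loess: 1450 kg/m³ × 9.8 m/s² × 153 m = 2.174×10^6 Pa = 315.3 psi
gypsum: 2310 kg/m³ × 9.8 m/s² × 390 m = 8.829×10^6 Pa = 1281 psi
diorite: 2830 kg/m³ × 9.8 m/s² × 16979 m = 4.709×10^8 Pa = 68298 psi
Total = 1097 + 1168 + 315.3 + 1281 + 68298 = 72159 psi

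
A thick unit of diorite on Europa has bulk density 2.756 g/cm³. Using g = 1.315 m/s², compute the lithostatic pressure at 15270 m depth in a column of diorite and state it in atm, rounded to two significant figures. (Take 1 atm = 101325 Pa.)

550 atm

diorite: 2756 kg/m³ × 1.315 m/s² × 15270 m = 5.534×10^7 Pa = 546.2 atm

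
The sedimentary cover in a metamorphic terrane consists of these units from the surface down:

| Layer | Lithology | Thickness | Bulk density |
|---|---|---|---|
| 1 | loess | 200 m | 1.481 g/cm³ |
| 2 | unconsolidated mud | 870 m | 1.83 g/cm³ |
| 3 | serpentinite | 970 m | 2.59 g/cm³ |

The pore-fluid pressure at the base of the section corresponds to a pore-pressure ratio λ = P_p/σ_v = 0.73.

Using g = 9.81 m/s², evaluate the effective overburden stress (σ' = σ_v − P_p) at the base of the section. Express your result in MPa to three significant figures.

11.7 MPa

Overburden (lithostatic) stress σ_v:
loess: 1481 kg/m³ × 9.81 m/s² × 200 m = 2.906×10^6 Pa = 2.906 MPa
unconsolidated mud: 1830 kg/m³ × 9.81 m/s² × 870 m = 1.562×10^7 Pa = 15.62 MPa
serpentinite: 2590 kg/m³ × 9.81 m/s² × 970 m = 2.465×10^7 Pa = 24.65 MPa
Total = 2.906 + 15.62 + 24.65 = 43.170 MPa
Pore pressure P_p = λ·σ_v = 0.73 × 43.17 MPa = 31.51 MPa
Effective stress σ' = σ_v − P_p = 43.17 − 31.51 = 11.656 MPa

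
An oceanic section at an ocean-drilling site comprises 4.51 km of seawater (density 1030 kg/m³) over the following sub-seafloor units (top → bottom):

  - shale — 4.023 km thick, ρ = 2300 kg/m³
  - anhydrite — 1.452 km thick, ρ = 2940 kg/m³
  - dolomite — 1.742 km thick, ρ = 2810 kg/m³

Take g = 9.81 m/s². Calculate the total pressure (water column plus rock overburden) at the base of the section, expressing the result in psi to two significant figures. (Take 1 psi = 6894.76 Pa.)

seawater: 1030 kg/m³ × 9.81 m/s² × 4510 m = 4.557×10^7 Pa = 6609 psi
shale: 2300 kg/m³ × 9.81 m/s² × 4023 m = 9.077×10^7 Pa = 13165 psi
anhydrite: 2940 kg/m³ × 9.81 m/s² × 1452 m = 4.188×10^7 Pa = 6074 psi
dolomite: 2810 kg/m³ × 9.81 m/s² × 1742 m = 4.802×10^7 Pa = 6965 psi
Total = 6609 + 13165 + 6074 + 6965 = 32813 psi

33000 psi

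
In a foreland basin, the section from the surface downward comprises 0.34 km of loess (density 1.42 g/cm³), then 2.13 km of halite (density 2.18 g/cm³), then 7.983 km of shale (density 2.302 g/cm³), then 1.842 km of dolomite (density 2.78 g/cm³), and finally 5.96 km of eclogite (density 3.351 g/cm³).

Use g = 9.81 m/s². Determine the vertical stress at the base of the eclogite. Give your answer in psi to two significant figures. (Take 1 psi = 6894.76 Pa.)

loess: 1420 kg/m³ × 9.81 m/s² × 340 m = 4.736×10^6 Pa = 686.9 psi
halite: 2180 kg/m³ × 9.81 m/s² × 2130 m = 4.555×10^7 Pa = 6607 psi
shale: 2302 kg/m³ × 9.81 m/s² × 7983 m = 1.803×10^8 Pa = 26147 psi
dolomite: 2780 kg/m³ × 9.81 m/s² × 1842 m = 5.023×10^7 Pa = 7286 psi
eclogite: 3351 kg/m³ × 9.81 m/s² × 5960 m = 1.959×10^8 Pa = 28417 psi
Total = 686.9 + 6607 + 26147 + 7286 + 28417 = 69143 psi

69000 psi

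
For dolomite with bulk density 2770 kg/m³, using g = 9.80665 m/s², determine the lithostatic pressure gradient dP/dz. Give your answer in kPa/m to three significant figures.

dP/dz = ρg = 2770 kg/m³ × 9.80665 m/s² = 27164 Pa/m
= 27164 Pa/m × (1 kPa/m / 1000.0 Pa/m) = 27.164 kPa/m

27.2 kPa/m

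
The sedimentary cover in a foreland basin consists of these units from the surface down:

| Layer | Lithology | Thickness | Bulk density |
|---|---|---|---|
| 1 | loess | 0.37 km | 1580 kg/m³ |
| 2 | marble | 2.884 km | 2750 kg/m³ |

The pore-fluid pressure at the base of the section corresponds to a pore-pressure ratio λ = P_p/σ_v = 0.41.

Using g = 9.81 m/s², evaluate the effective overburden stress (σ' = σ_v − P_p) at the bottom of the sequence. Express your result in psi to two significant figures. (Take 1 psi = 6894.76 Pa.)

Overburden (lithostatic) stress σ_v:
loess: 1580 kg/m³ × 9.81 m/s² × 370 m = 5.735×10^6 Pa = 5.735 MPa
marble: 2750 kg/m³ × 9.81 m/s² × 2884 m = 7.780×10^7 Pa = 77.80 MPa
Total = 5.735 + 77.80 = 83.538 MPa
Pore pressure P_p = λ·σ_v = 0.41 × 83.54 MPa = 34.25 MPa
Effective stress σ' = σ_v − P_p = 83.54 − 34.25 = 49.287 MPa = 7148.5 psi

7100 psi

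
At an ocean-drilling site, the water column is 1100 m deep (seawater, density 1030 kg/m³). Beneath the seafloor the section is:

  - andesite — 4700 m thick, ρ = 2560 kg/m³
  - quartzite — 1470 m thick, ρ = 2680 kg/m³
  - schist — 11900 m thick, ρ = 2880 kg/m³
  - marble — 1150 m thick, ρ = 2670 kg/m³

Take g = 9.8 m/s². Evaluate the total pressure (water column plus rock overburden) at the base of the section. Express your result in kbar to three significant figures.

5.34 kbar

seawater: 1030 kg/m³ × 9.8 m/s² × 1100 m = 1.110×10^7 Pa = 0.1110 kbar
andesite: 2560 kg/m³ × 9.8 m/s² × 4700 m = 1.179×10^8 Pa = 1.179 kbar
quartzite: 2680 kg/m³ × 9.8 m/s² × 1470 m = 3.861×10^7 Pa = 0.3861 kbar
schist: 2880 kg/m³ × 9.8 m/s² × 11900 m = 3.359×10^8 Pa = 3.359 kbar
marble: 2670 kg/m³ × 9.8 m/s² × 1150 m = 3.009×10^7 Pa = 0.3009 kbar
Total = 0.1110 + 1.179 + 0.3861 + 3.359 + 0.3009 = 5.3358 kbar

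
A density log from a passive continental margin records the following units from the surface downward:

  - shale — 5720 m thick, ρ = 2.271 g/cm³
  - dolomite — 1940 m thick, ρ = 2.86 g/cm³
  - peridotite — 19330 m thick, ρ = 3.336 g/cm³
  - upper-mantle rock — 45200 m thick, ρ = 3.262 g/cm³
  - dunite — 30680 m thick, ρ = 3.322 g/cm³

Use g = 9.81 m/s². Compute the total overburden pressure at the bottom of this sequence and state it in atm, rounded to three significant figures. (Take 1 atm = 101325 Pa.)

shale: 2271 kg/m³ × 9.81 m/s² × 5720 m = 1.274×10^8 Pa = 1258 atm
dolomite: 2860 kg/m³ × 9.81 m/s² × 1940 m = 5.443×10^7 Pa = 537.2 atm
peridotite: 3336 kg/m³ × 9.81 m/s² × 19330 m = 6.326×10^8 Pa = 6243 atm
upper-mantle rock: 3262 kg/m³ × 9.81 m/s² × 45200 m = 1.446×10^9 Pa = 14275 atm
dunite: 3322 kg/m³ × 9.81 m/s² × 30680 m = 9.998×10^8 Pa = 9868 atm
Total = 1258 + 537.2 + 6243 + 14275 + 9868 = 32181 atm

32200 atm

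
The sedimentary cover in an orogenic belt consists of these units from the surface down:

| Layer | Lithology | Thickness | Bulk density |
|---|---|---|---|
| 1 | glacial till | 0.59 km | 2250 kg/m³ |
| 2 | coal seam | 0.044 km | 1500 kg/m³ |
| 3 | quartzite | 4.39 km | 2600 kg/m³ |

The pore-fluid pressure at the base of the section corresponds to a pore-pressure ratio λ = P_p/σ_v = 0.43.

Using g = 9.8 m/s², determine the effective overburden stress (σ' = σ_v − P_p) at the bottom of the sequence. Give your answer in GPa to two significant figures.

0.072 GPa

Overburden (lithostatic) stress σ_v:
glacial till: 2250 kg/m³ × 9.8 m/s² × 590 m = 1.301×10^7 Pa = 13.01 MPa
coal seam: 1500 kg/m³ × 9.8 m/s² × 44 m = 6.468×10^5 Pa = 0.6468 MPa
quartzite: 2600 kg/m³ × 9.8 m/s² × 4390 m = 1.119×10^8 Pa = 111.9 MPa
Total = 13.01 + 0.6468 + 111.9 = 125.51 MPa
Pore pressure P_p = λ·σ_v = 0.43 × 125.5 MPa = 53.97 MPa
Effective stress σ' = σ_v − P_p = 125.5 − 53.97 = 71.543 MPa = 0.071543 GPa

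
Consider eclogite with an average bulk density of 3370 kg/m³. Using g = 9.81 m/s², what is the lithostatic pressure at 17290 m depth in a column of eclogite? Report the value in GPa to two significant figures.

0.57 GPa

eclogite: 3370 kg/m³ × 9.81 m/s² × 17290 m = 5.716×10^8 Pa = 0.5716 GPa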